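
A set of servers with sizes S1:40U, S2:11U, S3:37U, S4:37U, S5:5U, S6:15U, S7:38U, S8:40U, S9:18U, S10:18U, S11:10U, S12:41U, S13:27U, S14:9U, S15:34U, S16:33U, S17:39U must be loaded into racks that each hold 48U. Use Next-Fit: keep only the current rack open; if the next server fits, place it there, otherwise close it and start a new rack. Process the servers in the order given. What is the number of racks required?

12 racks

Put S1 (40U) in rack 1; 8U remain.
Put S2 (11U) in rack 2; 37U remain.
Put S3 (37U) in rack 2; 0U remain.
Put S4 (37U) in rack 3; 11U remain.
Put S5 (5U) in rack 3; 6U remain.
Put S6 (15U) in rack 4; 33U remain.
Put S7 (38U) in rack 5; 10U remain.
Put S8 (40U) in rack 6; 8U remain.
Put S9 (18U) in rack 7; 30U remain.
Put S10 (18U) in rack 7; 12U remain.
Put S11 (10U) in rack 7; 2U remain.
Put S12 (41U) in rack 8; 7U remain.
Put S13 (27U) in rack 9; 21U remain.
Put S14 (9U) in rack 9; 12U remain.
Put S15 (34U) in rack 10; 14U remain.
Put S16 (33U) in rack 11; 15U remain.
Put S17 (39U) in rack 12; 9U remain.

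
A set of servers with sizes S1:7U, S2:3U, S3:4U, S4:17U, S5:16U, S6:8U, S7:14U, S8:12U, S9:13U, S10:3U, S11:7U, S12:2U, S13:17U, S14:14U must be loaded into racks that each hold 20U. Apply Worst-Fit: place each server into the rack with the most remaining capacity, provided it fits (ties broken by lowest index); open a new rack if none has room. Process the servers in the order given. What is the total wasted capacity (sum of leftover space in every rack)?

Put S1 (7U) in rack 1; 13U remain.
Put S2 (3U) in rack 1; 10U remain.
Put S3 (4U) in rack 1; 6U remain.
Put S4 (17U) in rack 2; 3U remain.
Put S5 (16U) in rack 3; 4U remain.
Put S6 (8U) in rack 4; 12U remain.
Put S7 (14U) in rack 5; 6U remain.
Put S8 (12U) in rack 4; 0U remain.
Put S9 (13U) in rack 6; 7U remain.
Put S10 (3U) in rack 6; 4U remain.
Put S11 (7U) in rack 7; 13U remain.
Put S12 (2U) in rack 7; 11U remain.
Put S13 (17U) in rack 8; 3U remain.
Put S14 (14U) in rack 9; 6U remain.
9 racks × 20U = 180U; used 137U; unused 43U.

43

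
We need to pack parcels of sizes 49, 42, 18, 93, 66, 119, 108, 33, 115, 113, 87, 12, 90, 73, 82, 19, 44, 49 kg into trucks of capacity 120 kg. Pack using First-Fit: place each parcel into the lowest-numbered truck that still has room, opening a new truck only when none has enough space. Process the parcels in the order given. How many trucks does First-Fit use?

Put 49 kg in truck 1; 71 kg remain.
Put 42 kg in truck 1; 29 kg remain.
Put 18 kg in truck 1; 11 kg remain.
Put 93 kg in truck 2; 27 kg remain.
Put 66 kg in truck 3; 54 kg remain.
Put 119 kg in truck 4; 1 kg remain.
Put 108 kg in truck 5; 12 kg remain.
Put 33 kg in truck 3; 21 kg remain.
Put 115 kg in truck 6; 5 kg remain.
Put 113 kg in truck 7; 7 kg remain.
Put 87 kg in truck 8; 33 kg remain.
Put 12 kg in truck 2; 15 kg remain.
Put 90 kg in truck 9; 30 kg remain.
Put 73 kg in truck 10; 47 kg remain.
Put 82 kg in truck 11; 38 kg remain.
Put 19 kg in truck 3; 2 kg remain.
Put 44 kg in truck 10; 3 kg remain.
Put 49 kg in truck 12; 71 kg remain.
Final trucks: [49,42,18] [93,12] [66,33,19] [119] [108] [115] [113] [87] [90] [73,44] [82] [49].

12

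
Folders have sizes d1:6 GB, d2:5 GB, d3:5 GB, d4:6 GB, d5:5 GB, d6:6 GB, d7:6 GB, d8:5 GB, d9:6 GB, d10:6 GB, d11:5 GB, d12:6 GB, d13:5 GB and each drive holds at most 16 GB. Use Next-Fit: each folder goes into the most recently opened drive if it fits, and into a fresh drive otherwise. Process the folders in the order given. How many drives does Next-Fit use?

6

d1 (6 GB) → drive 1 (remaining 10 GB)
d2 (5 GB) → drive 1 (remaining 5 GB)
d3 (5 GB) → drive 1 (remaining 0 GB)
d4 (6 GB) → drive 2 (remaining 10 GB)
d5 (5 GB) → drive 2 (remaining 5 GB)
d6 (6 GB) → drive 3 (remaining 10 GB)
d7 (6 GB) → drive 3 (remaining 4 GB)
d8 (5 GB) → drive 4 (remaining 11 GB)
d9 (6 GB) → drive 4 (remaining 5 GB)
d10 (6 GB) → drive 5 (remaining 10 GB)
d11 (5 GB) → drive 5 (remaining 5 GB)
d12 (6 GB) → drive 6 (remaining 10 GB)
d13 (5 GB) → drive 6 (remaining 5 GB)
Final drives: [6,5,5] [6,5] [6,6] [5,6] [6,5] [6,5].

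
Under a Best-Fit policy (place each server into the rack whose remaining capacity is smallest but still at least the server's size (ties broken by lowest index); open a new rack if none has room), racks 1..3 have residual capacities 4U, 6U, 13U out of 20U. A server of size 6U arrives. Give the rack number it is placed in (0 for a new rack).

Racks with room: rack 2 (6U), rack 3 (13U).
Tightest fit is rack 2 with 6U free.

2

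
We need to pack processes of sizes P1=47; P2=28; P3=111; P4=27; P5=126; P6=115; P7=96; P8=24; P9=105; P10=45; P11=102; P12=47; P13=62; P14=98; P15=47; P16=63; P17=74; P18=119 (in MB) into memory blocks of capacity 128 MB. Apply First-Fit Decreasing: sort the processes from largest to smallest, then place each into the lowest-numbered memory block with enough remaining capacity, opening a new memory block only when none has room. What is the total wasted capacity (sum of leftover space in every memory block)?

200

Sorted descending: 126, 119, 115, 111, 105, 102, 98, 96, 74, 63, 62, 47, 47, 47, 45, 28, 27, 24.
126 MB → memory block 1 (remaining 2 MB)
119 MB → memory block 2 (remaining 9 MB)
115 MB → memory block 3 (remaining 13 MB)
111 MB → memory block 4 (remaining 17 MB)
105 MB → memory block 5 (remaining 23 MB)
102 MB → memory block 6 (remaining 26 MB)
98 MB → memory block 7 (remaining 30 MB)
96 MB → memory block 8 (remaining 32 MB)
74 MB → memory block 9 (remaining 54 MB)
63 MB → memory block 10 (remaining 65 MB)
62 MB → memory block 10 (remaining 3 MB)
47 MB → memory block 9 (remaining 7 MB)
47 MB → memory block 11 (remaining 81 MB)
47 MB → memory block 11 (remaining 34 MB)
45 MB → memory block 12 (remaining 83 MB)
28 MB → memory block 7 (remaining 2 MB)
27 MB → memory block 8 (remaining 5 MB)
24 MB → memory block 6 (remaining 2 MB)
12 memory blocks × 128 MB = 1536 MB; used 1336 MB; unused 200 MB.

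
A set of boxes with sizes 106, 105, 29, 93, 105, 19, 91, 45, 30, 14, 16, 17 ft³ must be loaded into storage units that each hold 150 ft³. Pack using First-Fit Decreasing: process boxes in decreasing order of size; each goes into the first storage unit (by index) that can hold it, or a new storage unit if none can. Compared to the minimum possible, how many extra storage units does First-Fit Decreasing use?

First-Fit Decreasing: [106,30,14] [105,45] [105,29,16] [93,19,17] [91] → 5 storage units.
Total size 670 ft³; any packing needs at least ⌈670/150⌉ = 5 storage units.
So 5 is already optimal.

0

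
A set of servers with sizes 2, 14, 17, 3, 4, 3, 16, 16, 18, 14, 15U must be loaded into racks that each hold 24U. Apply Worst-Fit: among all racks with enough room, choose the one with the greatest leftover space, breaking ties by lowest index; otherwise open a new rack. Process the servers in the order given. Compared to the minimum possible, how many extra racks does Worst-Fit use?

0

Worst-Fit: [2,14,3,3] [17,4] [16] [16] [18] [14] [15] → 7 racks.
7 servers exceed 12U (half the capacity), and no two of those can share a rack, so at least 7 racks are needed.
So 7 is already optimal.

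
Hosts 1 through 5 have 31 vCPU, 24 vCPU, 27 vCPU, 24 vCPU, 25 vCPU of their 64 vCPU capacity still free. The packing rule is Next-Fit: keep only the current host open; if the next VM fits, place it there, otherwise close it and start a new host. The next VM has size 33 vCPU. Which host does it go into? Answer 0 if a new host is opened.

Next-Fit only looks at host 5, which has 25 vCPU free.
33 vCPU does not fit, so a new host is opened.

0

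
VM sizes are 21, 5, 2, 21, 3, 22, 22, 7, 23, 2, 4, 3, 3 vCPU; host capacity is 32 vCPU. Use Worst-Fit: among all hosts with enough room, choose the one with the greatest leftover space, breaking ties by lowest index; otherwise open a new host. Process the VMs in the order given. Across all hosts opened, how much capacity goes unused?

22

21 vCPU → host 1 (remaining 11 vCPU)
5 vCPU → host 1 (remaining 6 vCPU)
2 vCPU → host 1 (remaining 4 vCPU)
21 vCPU → host 2 (remaining 11 vCPU)
3 vCPU → host 2 (remaining 8 vCPU)
22 vCPU → host 3 (remaining 10 vCPU)
22 vCPU → host 4 (remaining 10 vCPU)
7 vCPU → host 3 (remaining 3 vCPU)
23 vCPU → host 5 (remaining 9 vCPU)
2 vCPU → host 4 (remaining 8 vCPU)
4 vCPU → host 5 (remaining 5 vCPU)
3 vCPU → host 2 (remaining 5 vCPU)
3 vCPU → host 4 (remaining 5 vCPU)
5 hosts × 32 vCPU = 160 vCPU; used 138 vCPU; unused 22 vCPU.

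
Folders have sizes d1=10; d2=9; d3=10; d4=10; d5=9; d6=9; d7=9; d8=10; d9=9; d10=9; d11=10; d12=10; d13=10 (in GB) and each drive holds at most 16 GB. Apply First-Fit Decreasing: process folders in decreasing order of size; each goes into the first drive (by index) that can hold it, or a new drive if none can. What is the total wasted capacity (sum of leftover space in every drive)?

84

Sorted descending: 10, 10, 10, 10, 10, 10, 10, 9, 9, 9, 9, 9, 9.
Put 10 GB in drive 1; 6 GB remain.
Put 10 GB in drive 2; 6 GB remain.
Put 10 GB in drive 3; 6 GB remain.
Put 10 GB in drive 4; 6 GB remain.
Put 10 GB in drive 5; 6 GB remain.
Put 10 GB in drive 6; 6 GB remain.
Put 10 GB in drive 7; 6 GB remain.
Put 9 GB in drive 8; 7 GB remain.
Put 9 GB in drive 9; 7 GB remain.
Put 9 GB in drive 10; 7 GB remain.
Put 9 GB in drive 11; 7 GB remain.
Put 9 GB in drive 12; 7 GB remain.
Put 9 GB in drive 13; 7 GB remain.
13 drives × 16 GB = 208 GB; used 124 GB; unused 84 GB.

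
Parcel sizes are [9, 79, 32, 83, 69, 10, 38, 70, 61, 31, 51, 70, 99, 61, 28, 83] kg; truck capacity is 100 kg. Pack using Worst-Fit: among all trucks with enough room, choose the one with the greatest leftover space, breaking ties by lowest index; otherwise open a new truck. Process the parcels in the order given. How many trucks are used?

11 trucks

truck 1: place 9 kg, 91 kg left
truck 1: place 79 kg, 12 kg left
truck 2: place 32 kg, 68 kg left
truck 3: place 83 kg, 17 kg left
truck 4: place 69 kg, 31 kg left
truck 2: place 10 kg, 58 kg left
truck 2: place 38 kg, 20 kg left
truck 5: place 70 kg, 30 kg left
truck 6: place 61 kg, 39 kg left
truck 6: place 31 kg, 8 kg left
truck 7: place 51 kg, 49 kg left
truck 8: place 70 kg, 30 kg left
truck 9: place 99 kg, 1 kg left
truck 10: place 61 kg, 39 kg left
truck 7: place 28 kg, 21 kg left
truck 11: place 83 kg, 17 kg left
Final trucks: [9,79] [32,10,38] [83] [69] [70] [61,31] [51,28] [70] [99] [61] [83].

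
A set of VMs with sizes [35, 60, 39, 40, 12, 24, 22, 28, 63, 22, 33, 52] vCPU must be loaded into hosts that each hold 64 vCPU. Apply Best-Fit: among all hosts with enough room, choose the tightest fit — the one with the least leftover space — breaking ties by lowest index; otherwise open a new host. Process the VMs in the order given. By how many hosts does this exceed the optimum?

Best-Fit: [35,22] [60] [39,24] [40,12] [28,22] [63] [33] [52] → 8 hosts.
Total size 430 vCPU; any packing needs at least ⌈430/64⌉ = 7 hosts.
An optimal packing achieves that bound: [63] [60] [52,12] [40,24] [39,22] [35,28] [33,22] → 7 hosts.
Excess: 8 − 7 = 1.

1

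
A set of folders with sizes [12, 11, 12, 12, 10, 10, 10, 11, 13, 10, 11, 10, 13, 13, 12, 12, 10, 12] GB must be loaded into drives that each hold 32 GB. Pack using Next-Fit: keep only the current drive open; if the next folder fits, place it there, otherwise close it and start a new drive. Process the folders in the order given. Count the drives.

8

Put 12 GB in drive 1; 20 GB remain.
Put 11 GB in drive 1; 9 GB remain.
Put 12 GB in drive 2; 20 GB remain.
Put 12 GB in drive 2; 8 GB remain.
Put 10 GB in drive 3; 22 GB remain.
Put 10 GB in drive 3; 12 GB remain.
Put 10 GB in drive 3; 2 GB remain.
Put 11 GB in drive 4; 21 GB remain.
Put 13 GB in drive 4; 8 GB remain.
Put 10 GB in drive 5; 22 GB remain.
Put 11 GB in drive 5; 11 GB remain.
Put 10 GB in drive 5; 1 GB remain.
Put 13 GB in drive 6; 19 GB remain.
Put 13 GB in drive 6; 6 GB remain.
Put 12 GB in drive 7; 20 GB remain.
Put 12 GB in drive 7; 8 GB remain.
Put 10 GB in drive 8; 22 GB remain.
Put 12 GB in drive 8; 10 GB remain.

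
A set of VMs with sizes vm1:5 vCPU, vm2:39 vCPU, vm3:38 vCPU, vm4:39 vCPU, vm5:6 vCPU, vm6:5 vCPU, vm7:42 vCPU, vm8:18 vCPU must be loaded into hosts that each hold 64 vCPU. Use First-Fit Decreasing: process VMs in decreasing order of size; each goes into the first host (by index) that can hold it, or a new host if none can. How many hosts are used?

4

Sorted descending: 42, 39, 39, 38, 18, 6, 5, 5.
42 vCPU → host 1 (remaining 22 vCPU)
39 vCPU → host 2 (remaining 25 vCPU)
39 vCPU → host 3 (remaining 25 vCPU)
38 vCPU → host 4 (remaining 26 vCPU)
18 vCPU → host 1 (remaining 4 vCPU)
6 vCPU → host 2 (remaining 19 vCPU)
5 vCPU → host 2 (remaining 14 vCPU)
5 vCPU → host 2 (remaining 9 vCPU)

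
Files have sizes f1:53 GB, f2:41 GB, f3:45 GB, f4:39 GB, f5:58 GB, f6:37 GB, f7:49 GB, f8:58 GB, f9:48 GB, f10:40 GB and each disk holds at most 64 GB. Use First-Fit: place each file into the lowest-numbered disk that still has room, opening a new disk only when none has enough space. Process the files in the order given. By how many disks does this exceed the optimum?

0

First-Fit: [53] [41] [45] [39] [58] [37] [49] [58] [48] [40] → 10 disks.
10 files exceed 32 GB (half the capacity), and no two of those can share a disk, so at least 10 disks are needed.
So 10 is already optimal.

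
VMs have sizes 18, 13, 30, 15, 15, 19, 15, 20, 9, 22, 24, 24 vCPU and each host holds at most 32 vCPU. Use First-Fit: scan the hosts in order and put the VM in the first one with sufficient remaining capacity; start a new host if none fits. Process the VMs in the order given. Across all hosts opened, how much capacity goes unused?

64

Put 18 vCPU in host 1; 14 vCPU remain.
Put 13 vCPU in host 1; 1 vCPU remain.
Put 30 vCPU in host 2; 2 vCPU remain.
Put 15 vCPU in host 3; 17 vCPU remain.
Put 15 vCPU in host 3; 2 vCPU remain.
Put 19 vCPU in host 4; 13 vCPU remain.
Put 15 vCPU in host 5; 17 vCPU remain.
Put 20 vCPU in host 6; 12 vCPU remain.
Put 9 vCPU in host 4; 4 vCPU remain.
Put 22 vCPU in host 7; 10 vCPU remain.
Put 24 vCPU in host 8; 8 vCPU remain.
Put 24 vCPU in host 9; 8 vCPU remain.
9 hosts × 32 vCPU = 288 vCPU; used 224 vCPU; unused 64 vCPU.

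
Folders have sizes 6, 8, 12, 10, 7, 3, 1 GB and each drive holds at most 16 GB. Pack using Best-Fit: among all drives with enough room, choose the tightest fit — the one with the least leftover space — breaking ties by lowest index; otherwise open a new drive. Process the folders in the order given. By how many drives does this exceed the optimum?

1

Best-Fit: [6,8] [12,3,1] [10] [7] → 4 drives.
Total size 47 GB; any packing needs at least ⌈47/16⌉ = 3 drives.
An optimal packing achieves that bound: [12,3,1] [10,6] [8,7] → 3 drives.
Excess: 4 − 3 = 1.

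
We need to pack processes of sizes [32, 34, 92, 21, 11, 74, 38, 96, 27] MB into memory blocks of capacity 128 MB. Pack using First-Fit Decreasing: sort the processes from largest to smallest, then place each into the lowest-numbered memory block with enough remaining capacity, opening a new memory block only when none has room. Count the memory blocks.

Sorted descending: 96, 92, 74, 38, 34, 32, 27, 21, 11.
96 MB → memory block 1 (remaining 32 MB)
92 MB → memory block 2 (remaining 36 MB)
74 MB → memory block 3 (remaining 54 MB)
38 MB → memory block 3 (remaining 16 MB)
34 MB → memory block 2 (remaining 2 MB)
32 MB → memory block 1 (remaining 0 MB)
27 MB → memory block 4 (remaining 101 MB)
21 MB → memory block 4 (remaining 80 MB)
11 MB → memory block 3 (remaining 5 MB)

4 memory blocks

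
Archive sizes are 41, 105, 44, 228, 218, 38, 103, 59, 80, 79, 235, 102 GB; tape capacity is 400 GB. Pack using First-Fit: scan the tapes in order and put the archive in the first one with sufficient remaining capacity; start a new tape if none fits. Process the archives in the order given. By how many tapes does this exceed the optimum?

First-Fit: [41,105,44,38,103,59] [228,80,79] [218,102] [235] → 4 tapes.
Total size 1332 GB; any packing needs at least ⌈1332/400⌉ = 4 tapes.
So 4 is already optimal.

0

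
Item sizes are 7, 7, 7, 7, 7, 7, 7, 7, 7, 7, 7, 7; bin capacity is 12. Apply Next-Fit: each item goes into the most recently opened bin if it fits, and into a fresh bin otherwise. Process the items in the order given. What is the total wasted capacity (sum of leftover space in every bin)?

bin 1: place 7, 5 left
bin 2: place 7, 5 left
bin 3: place 7, 5 left
bin 4: place 7, 5 left
bin 5: place 7, 5 left
bin 6: place 7, 5 left
bin 7: place 7, 5 left
bin 8: place 7, 5 left
bin 9: place 7, 5 left
bin 10: place 7, 5 left
bin 11: place 7, 5 left
bin 12: place 7, 5 left
12 bins × 12 = 144; used 84; unused 60.

60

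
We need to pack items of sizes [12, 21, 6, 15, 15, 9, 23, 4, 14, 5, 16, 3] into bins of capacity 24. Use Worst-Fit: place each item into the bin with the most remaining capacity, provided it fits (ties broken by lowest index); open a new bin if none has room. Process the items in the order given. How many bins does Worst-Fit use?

7 bins

Put 12 in bin 1; 12 remain.
Put 21 in bin 2; 3 remain.
Put 6 in bin 1; 6 remain.
Put 15 in bin 3; 9 remain.
Put 15 in bin 4; 9 remain.
Put 9 in bin 3; 0 remain.
Put 23 in bin 5; 1 remain.
Put 4 in bin 4; 5 remain.
Put 14 in bin 6; 10 remain.
Put 5 in bin 6; 5 remain.
Put 16 in bin 7; 8 remain.
Put 3 in bin 7; 5 remain.
Final bins: [12,6] [21] [15,9] [15,4] [23] [14,5] [16,3].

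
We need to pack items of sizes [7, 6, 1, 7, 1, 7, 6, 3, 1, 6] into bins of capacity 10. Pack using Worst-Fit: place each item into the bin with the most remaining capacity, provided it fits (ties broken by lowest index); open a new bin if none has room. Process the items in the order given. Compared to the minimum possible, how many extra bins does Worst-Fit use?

0

Worst-Fit: [7,1] [6,1,1] [7] [7] [6,3] [6] → 6 bins.
6 items exceed 5 (half the capacity), and no two of those can share a bin, so at least 6 bins are needed.
So 6 is already optimal.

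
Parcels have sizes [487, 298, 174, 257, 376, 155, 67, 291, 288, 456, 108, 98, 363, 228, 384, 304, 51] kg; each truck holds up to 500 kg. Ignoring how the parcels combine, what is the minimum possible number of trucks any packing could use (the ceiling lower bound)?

9

Total size = 487 + 298 + 174 + 257 + 376 + 155 + 67 + 291 + 288 + 456 + 108 + 98 + 363 + 228 + 384 + 304 + 51 = 4385 kg.
⌈4385 / 500⌉ = 9.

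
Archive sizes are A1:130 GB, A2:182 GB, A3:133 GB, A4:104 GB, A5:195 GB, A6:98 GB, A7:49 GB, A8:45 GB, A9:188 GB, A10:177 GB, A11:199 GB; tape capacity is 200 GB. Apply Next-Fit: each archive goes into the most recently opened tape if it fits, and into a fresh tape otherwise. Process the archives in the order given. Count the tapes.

Put A1 (130 GB) in tape 1; 70 GB remain.
Put A2 (182 GB) in tape 2; 18 GB remain.
Put A3 (133 GB) in tape 3; 67 GB remain.
Put A4 (104 GB) in tape 4; 96 GB remain.
Put A5 (195 GB) in tape 5; 5 GB remain.
Put A6 (98 GB) in tape 6; 102 GB remain.
Put A7 (49 GB) in tape 6; 53 GB remain.
Put A8 (45 GB) in tape 6; 8 GB remain.
Put A9 (188 GB) in tape 7; 12 GB remain.
Put A10 (177 GB) in tape 8; 23 GB remain.
Put A11 (199 GB) in tape 9; 1 GB remain.

9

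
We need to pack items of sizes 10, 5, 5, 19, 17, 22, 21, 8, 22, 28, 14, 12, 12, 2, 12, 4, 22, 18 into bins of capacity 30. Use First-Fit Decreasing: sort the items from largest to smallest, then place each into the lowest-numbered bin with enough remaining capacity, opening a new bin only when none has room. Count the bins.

9 bins

Sorted descending: 28, 22, 22, 22, 21, 19, 18, 17, 14, 12, 12, 12, 10, 8, 5, 5, 4, 2.
Put 28 in bin 1; 2 remain.
Put 22 in bin 2; 8 remain.
Put 22 in bin 3; 8 remain.
Put 22 in bin 4; 8 remain.
Put 21 in bin 5; 9 remain.
Put 19 in bin 6; 11 remain.
Put 18 in bin 7; 12 remain.
Put 17 in bin 8; 13 remain.
Put 14 in bin 9; 16 remain.
Put 12 in bin 7; 0 remain.
Put 12 in bin 8; 1 remain.
Put 12 in bin 9; 4 remain.
Put 10 in bin 6; 1 remain.
Put 8 in bin 2; 0 remain.
Put 5 in bin 3; 3 remain.
Put 5 in bin 4; 3 remain.
Put 4 in bin 5; 5 remain.
Put 2 in bin 1; 0 remain.
Final bins: [28,2] [22,8] [22,5] [22,5] [21,4] [19,10] [18,12] [17,12] [14,12].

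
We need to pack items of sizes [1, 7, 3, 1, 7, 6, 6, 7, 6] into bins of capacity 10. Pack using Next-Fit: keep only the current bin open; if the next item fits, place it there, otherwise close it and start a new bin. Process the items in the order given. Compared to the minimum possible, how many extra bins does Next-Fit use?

Next-Fit: [1,7] [3,1] [7] [6] [6] [7] [6] → 7 bins.
6 items exceed 5 (half the capacity), and no two of those can share a bin, so at least 6 bins are needed.
An optimal packing achieves that bound: [7,3] [7,1,1] [7] [6] [6] [6] → 6 bins.
Excess: 7 − 6 = 1.

1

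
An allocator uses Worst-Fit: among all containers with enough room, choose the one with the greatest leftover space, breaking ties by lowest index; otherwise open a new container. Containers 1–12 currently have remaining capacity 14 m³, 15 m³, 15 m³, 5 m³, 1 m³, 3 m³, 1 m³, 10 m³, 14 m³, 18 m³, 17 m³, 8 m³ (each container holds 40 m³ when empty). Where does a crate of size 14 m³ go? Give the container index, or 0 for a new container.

Containers with room: container 1 (14 m³), container 2 (15 m³), container 3 (15 m³), container 9 (14 m³), container 10 (18 m³), container 11 (17 m³).
Most room is container 10 with 18 m³ free.

10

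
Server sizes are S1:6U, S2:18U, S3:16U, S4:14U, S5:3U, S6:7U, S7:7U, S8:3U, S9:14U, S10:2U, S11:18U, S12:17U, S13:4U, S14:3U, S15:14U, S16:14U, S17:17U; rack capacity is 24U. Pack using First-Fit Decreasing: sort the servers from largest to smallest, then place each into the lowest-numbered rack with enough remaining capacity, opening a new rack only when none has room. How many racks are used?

9

Sorted descending: 18, 18, 17, 17, 16, 14, 14, 14, 14, 7, 7, 6, 4, 3, 3, 3, 2.
Put 18U in rack 1; 6U remain.
Put 18U in rack 2; 6U remain.
Put 17U in rack 3; 7U remain.
Put 17U in rack 4; 7U remain.
Put 16U in rack 5; 8U remain.
Put 14U in rack 6; 10U remain.
Put 14U in rack 7; 10U remain.
Put 14U in rack 8; 10U remain.
Put 14U in rack 9; 10U remain.
Put 7U in rack 3; 0U remain.
Put 7U in rack 4; 0U remain.
Put 6U in rack 1; 0U remain.
Put 4U in rack 2; 2U remain.
Put 3U in rack 5; 5U remain.
Put 3U in rack 5; 2U remain.
Put 3U in rack 6; 7U remain.
Put 2U in rack 2; 0U remain.
Final racks: [18,6] [18,4,2] [17,7] [17,7] [16,3,3] [14,3] [14] [14] [14].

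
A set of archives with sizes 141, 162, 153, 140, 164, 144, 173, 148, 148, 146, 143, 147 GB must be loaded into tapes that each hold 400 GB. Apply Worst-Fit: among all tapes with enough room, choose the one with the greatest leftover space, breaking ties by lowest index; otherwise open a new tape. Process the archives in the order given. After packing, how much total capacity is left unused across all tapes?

591

Put 141 GB in tape 1; 259 GB remain.
Put 162 GB in tape 1; 97 GB remain.
Put 153 GB in tape 2; 247 GB remain.
Put 140 GB in tape 2; 107 GB remain.
Put 164 GB in tape 3; 236 GB remain.
Put 144 GB in tape 3; 92 GB remain.
Put 173 GB in tape 4; 227 GB remain.
Put 148 GB in tape 4; 79 GB remain.
Put 148 GB in tape 5; 252 GB remain.
Put 146 GB in tape 5; 106 GB remain.
Put 143 GB in tape 6; 257 GB remain.
Put 147 GB in tape 6; 110 GB remain.
6 tapes × 400 GB = 2400 GB; used 1809 GB; unused 591 GB.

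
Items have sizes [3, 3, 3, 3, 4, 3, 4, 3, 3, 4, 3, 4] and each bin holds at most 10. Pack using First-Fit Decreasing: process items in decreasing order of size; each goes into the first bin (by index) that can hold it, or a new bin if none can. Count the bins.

Sorted descending: 4, 4, 4, 4, 3, 3, 3, 3, 3, 3, 3, 3.
4 → bin 1 (remaining 6)
4 → bin 1 (remaining 2)
4 → bin 2 (remaining 6)
4 → bin 2 (remaining 2)
3 → bin 3 (remaining 7)
3 → bin 3 (remaining 4)
3 → bin 3 (remaining 1)
3 → bin 4 (remaining 7)
3 → bin 4 (remaining 4)
3 → bin 4 (remaining 1)
3 → bin 5 (remaining 7)
3 → bin 5 (remaining 4)

5 bins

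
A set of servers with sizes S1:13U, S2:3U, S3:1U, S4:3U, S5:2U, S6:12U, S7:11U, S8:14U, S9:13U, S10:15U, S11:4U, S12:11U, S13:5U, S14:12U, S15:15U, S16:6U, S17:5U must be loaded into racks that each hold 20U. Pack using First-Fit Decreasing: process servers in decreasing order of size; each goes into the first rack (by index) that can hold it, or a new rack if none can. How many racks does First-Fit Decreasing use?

Sorted descending: 15, 15, 14, 13, 13, 12, 12, 11, 11, 6, 5, 5, 4, 3, 3, 2, 1.
Put 15U in rack 1; 5U remain.
Put 15U in rack 2; 5U remain.
Put 14U in rack 3; 6U remain.
Put 13U in rack 4; 7U remain.
Put 13U in rack 5; 7U remain.
Put 12U in rack 6; 8U remain.
Put 12U in rack 7; 8U remain.
Put 11U in rack 8; 9U remain.
Put 11U in rack 9; 9U remain.
Put 6U in rack 3; 0U remain.
Put 5U in rack 1; 0U remain.
Put 5U in rack 2; 0U remain.
Put 4U in rack 4; 3U remain.
Put 3U in rack 4; 0U remain.
Put 3U in rack 5; 4U remain.
Put 2U in rack 5; 2U remain.
Put 1U in rack 5; 1U remain.

9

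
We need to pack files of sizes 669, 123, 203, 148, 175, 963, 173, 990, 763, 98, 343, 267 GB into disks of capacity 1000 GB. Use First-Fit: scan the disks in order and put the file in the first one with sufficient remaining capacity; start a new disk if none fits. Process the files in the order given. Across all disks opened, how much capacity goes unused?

669 GB → disk 1 (remaining 331 GB)
123 GB → disk 1 (remaining 208 GB)
203 GB → disk 1 (remaining 5 GB)
148 GB → disk 2 (remaining 852 GB)
175 GB → disk 2 (remaining 677 GB)
963 GB → disk 3 (remaining 37 GB)
173 GB → disk 2 (remaining 504 GB)
990 GB → disk 4 (remaining 10 GB)
763 GB → disk 5 (remaining 237 GB)
98 GB → disk 2 (remaining 406 GB)
343 GB → disk 2 (remaining 63 GB)
267 GB → disk 6 (remaining 733 GB)
6 disks × 1000 GB = 6000 GB; used 4915 GB; unused 1085 GB.

1085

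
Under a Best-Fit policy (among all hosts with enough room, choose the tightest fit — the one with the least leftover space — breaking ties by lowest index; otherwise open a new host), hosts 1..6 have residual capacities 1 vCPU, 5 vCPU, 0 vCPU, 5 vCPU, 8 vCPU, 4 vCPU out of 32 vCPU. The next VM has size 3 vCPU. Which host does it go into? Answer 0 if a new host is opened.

Hosts with room: host 2 (5 vCPU), host 4 (5 vCPU), host 5 (8 vCPU), host 6 (4 vCPU).
Tightest fit is host 6 with 4 vCPU free.

6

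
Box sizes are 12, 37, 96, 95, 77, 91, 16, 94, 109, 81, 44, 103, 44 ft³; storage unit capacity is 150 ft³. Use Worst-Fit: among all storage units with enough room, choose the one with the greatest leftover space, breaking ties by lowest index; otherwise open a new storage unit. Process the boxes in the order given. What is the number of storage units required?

12 ft³ → storage unit 1 (remaining 138 ft³)
37 ft³ → storage unit 1 (remaining 101 ft³)
96 ft³ → storage unit 1 (remaining 5 ft³)
95 ft³ → storage unit 2 (remaining 55 ft³)
77 ft³ → storage unit 3 (remaining 73 ft³)
91 ft³ → storage unit 4 (remaining 59 ft³)
16 ft³ → storage unit 3 (remaining 57 ft³)
94 ft³ → storage unit 5 (remaining 56 ft³)
109 ft³ → storage unit 6 (remaining 41 ft³)
81 ft³ → storage unit 7 (remaining 69 ft³)
44 ft³ → storage unit 7 (remaining 25 ft³)
103 ft³ → storage unit 8 (remaining 47 ft³)
44 ft³ → storage unit 4 (remaining 15 ft³)
Final storage units: [12,37,96] [95] [77,16] [91,44] [94] [109] [81,44] [103].

8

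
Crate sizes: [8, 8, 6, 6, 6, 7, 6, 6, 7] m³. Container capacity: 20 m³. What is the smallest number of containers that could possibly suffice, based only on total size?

3 containers

Total size = 8 + 8 + 6 + 6 + 6 + 7 + 6 + 6 + 7 = 60 m³.
⌈60 / 20⌉ = 3.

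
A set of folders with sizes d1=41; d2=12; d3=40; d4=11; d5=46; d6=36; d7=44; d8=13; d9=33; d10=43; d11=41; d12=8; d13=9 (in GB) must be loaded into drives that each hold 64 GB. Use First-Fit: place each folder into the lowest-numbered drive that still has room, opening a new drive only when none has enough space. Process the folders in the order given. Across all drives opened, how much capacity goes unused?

135

Put d1 (41 GB) in drive 1; 23 GB remain.
Put d2 (12 GB) in drive 1; 11 GB remain.
Put d3 (40 GB) in drive 2; 24 GB remain.
Put d4 (11 GB) in drive 1; 0 GB remain.
Put d5 (46 GB) in drive 3; 18 GB remain.
Put d6 (36 GB) in drive 4; 28 GB remain.
Put d7 (44 GB) in drive 5; 20 GB remain.
Put d8 (13 GB) in drive 2; 11 GB remain.
Put d9 (33 GB) in drive 6; 31 GB remain.
Put d10 (43 GB) in drive 7; 21 GB remain.
Put d11 (41 GB) in drive 8; 23 GB remain.
Put d12 (8 GB) in drive 2; 3 GB remain.
Put d13 (9 GB) in drive 3; 9 GB remain.
8 drives × 64 GB = 512 GB; used 377 GB; unused 135 GB.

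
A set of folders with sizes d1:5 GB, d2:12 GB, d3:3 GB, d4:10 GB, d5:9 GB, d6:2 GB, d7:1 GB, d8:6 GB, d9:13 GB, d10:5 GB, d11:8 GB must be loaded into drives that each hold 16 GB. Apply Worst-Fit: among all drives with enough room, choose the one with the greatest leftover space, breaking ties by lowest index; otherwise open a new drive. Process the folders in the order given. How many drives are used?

6

d1 (5 GB) → drive 1 (remaining 11 GB)
d2 (12 GB) → drive 2 (remaining 4 GB)
d3 (3 GB) → drive 1 (remaining 8 GB)
d4 (10 GB) → drive 3 (remaining 6 GB)
d5 (9 GB) → drive 4 (remaining 7 GB)
d6 (2 GB) → drive 1 (remaining 6 GB)
d7 (1 GB) → drive 4 (remaining 6 GB)
d8 (6 GB) → drive 1 (remaining 0 GB)
d9 (13 GB) → drive 5 (remaining 3 GB)
d10 (5 GB) → drive 3 (remaining 1 GB)
d11 (8 GB) → drive 6 (remaining 8 GB)
Final drives: [5,3,2,6] [12] [10,5] [9,1] [13] [8].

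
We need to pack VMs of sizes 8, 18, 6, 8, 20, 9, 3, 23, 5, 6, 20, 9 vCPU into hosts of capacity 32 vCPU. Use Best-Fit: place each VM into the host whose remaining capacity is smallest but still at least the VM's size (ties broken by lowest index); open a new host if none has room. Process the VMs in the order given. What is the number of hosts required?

host 1: place 8 vCPU, 24 vCPU left
host 1: place 18 vCPU, 6 vCPU left
host 1: place 6 vCPU, 0 vCPU left
host 2: place 8 vCPU, 24 vCPU left
host 2: place 20 vCPU, 4 vCPU left
host 3: place 9 vCPU, 23 vCPU left
host 2: place 3 vCPU, 1 vCPU left
host 3: place 23 vCPU, 0 vCPU left
host 4: place 5 vCPU, 27 vCPU left
host 4: place 6 vCPU, 21 vCPU left
host 4: place 20 vCPU, 1 vCPU left
host 5: place 9 vCPU, 23 vCPU left
Final hosts: [8,18,6] [8,20,3] [9,23] [5,6,20] [9].

5 hosts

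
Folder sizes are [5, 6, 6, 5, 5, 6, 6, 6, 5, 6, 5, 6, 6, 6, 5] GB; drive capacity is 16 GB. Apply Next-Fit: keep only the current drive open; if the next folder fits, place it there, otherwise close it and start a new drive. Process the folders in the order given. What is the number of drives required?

7 drives

5 GB → drive 1 (remaining 11 GB)
6 GB → drive 1 (remaining 5 GB)
6 GB → drive 2 (remaining 10 GB)
5 GB → drive 2 (remaining 5 GB)
5 GB → drive 2 (remaining 0 GB)
6 GB → drive 3 (remaining 10 GB)
6 GB → drive 3 (remaining 4 GB)
6 GB → drive 4 (remaining 10 GB)
5 GB → drive 4 (remaining 5 GB)
6 GB → drive 5 (remaining 10 GB)
5 GB → drive 5 (remaining 5 GB)
6 GB → drive 6 (remaining 10 GB)
6 GB → drive 6 (remaining 4 GB)
6 GB → drive 7 (remaining 10 GB)
5 GB → drive 7 (remaining 5 GB)
Final drives: [5,6] [6,5,5] [6,6] [6,5] [6,5] [6,6] [6,5].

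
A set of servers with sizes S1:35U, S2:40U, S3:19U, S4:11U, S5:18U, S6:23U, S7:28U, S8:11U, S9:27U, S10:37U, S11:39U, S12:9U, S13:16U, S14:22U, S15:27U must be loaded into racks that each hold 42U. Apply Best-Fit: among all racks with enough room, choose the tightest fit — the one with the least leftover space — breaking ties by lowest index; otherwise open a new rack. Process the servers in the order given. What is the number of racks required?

Put S1 (35U) in rack 1; 7U remain.
Put S2 (40U) in rack 2; 2U remain.
Put S3 (19U) in rack 3; 23U remain.
Put S4 (11U) in rack 3; 12U remain.
Put S5 (18U) in rack 4; 24U remain.
Put S6 (23U) in rack 4; 1U remain.
Put S7 (28U) in rack 5; 14U remain.
Put S8 (11U) in rack 3; 1U remain.
Put S9 (27U) in rack 6; 15U remain.
Put S10 (37U) in rack 7; 5U remain.
Put S11 (39U) in rack 8; 3U remain.
Put S12 (9U) in rack 5; 5U remain.
Put S13 (16U) in rack 9; 26U remain.
Put S14 (22U) in rack 9; 4U remain.
Put S15 (27U) in rack 10; 15U remain.

10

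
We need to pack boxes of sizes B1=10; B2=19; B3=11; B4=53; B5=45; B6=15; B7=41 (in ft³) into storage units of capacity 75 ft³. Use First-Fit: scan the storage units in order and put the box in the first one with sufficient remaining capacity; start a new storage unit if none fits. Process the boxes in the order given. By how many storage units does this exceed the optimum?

1

First-Fit: [10,19,11,15] [53] [45] [41] → 4 storage units.
Total size 194 ft³; any packing needs at least ⌈194/75⌉ = 3 storage units.
An optimal packing achieves that bound: [53,19] [45,15,11] [41,10] → 3 storage units.
Excess: 4 − 3 = 1.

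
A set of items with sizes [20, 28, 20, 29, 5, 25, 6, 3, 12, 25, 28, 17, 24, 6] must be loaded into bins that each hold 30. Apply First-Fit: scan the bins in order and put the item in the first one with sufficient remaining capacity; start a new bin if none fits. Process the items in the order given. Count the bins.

20 → bin 1 (remaining 10)
28 → bin 2 (remaining 2)
20 → bin 3 (remaining 10)
29 → bin 4 (remaining 1)
5 → bin 1 (remaining 5)
25 → bin 5 (remaining 5)
6 → bin 3 (remaining 4)
3 → bin 1 (remaining 2)
12 → bin 6 (remaining 18)
25 → bin 7 (remaining 5)
28 → bin 8 (remaining 2)
17 → bin 6 (remaining 1)
24 → bin 9 (remaining 6)
6 → bin 9 (remaining 0)
Final bins: [20,5,3] [28] [20,6] [29] [25] [12,17] [25] [28] [24,6].

9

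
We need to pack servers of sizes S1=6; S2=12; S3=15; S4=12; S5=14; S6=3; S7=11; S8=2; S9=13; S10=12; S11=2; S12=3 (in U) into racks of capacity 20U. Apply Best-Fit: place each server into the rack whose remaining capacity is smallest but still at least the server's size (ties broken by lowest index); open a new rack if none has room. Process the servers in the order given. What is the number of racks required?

rack 1: place S1 (6U), 14U left
rack 1: place S2 (12U), 2U left
rack 2: place S3 (15U), 5U left
rack 3: place S4 (12U), 8U left
rack 4: place S5 (14U), 6U left
rack 2: place S6 (3U), 2U left
rack 5: place S7 (11U), 9U left
rack 1: place S8 (2U), 0U left
rack 6: place S9 (13U), 7U left
rack 7: place S10 (12U), 8U left
rack 2: place S11 (2U), 0U left
rack 4: place S12 (3U), 3U left
Final racks: [6,12,2] [15,3,2] [12] [14,3] [11] [13] [12].

7 racks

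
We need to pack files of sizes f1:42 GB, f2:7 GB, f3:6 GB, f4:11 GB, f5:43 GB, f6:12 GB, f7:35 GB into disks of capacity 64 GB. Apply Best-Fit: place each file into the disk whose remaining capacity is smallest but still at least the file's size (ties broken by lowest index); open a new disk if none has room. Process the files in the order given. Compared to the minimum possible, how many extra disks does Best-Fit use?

Best-Fit: [42,7,6] [11,43] [12,35] → 3 disks.
Total size 156 GB; any packing needs at least ⌈156/64⌉ = 3 disks.
So 3 is already optimal.

0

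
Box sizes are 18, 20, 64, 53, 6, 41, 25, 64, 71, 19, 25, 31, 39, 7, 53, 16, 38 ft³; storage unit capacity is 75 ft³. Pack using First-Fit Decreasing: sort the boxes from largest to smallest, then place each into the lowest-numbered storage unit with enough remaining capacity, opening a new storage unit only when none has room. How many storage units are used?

9

Sorted descending: 71, 64, 64, 53, 53, 41, 39, 38, 31, 25, 25, 20, 19, 18, 16, 7, 6.
Put 71 ft³ in storage unit 1; 4 ft³ remain.
Put 64 ft³ in storage unit 2; 11 ft³ remain.
Put 64 ft³ in storage unit 3; 11 ft³ remain.
Put 53 ft³ in storage unit 4; 22 ft³ remain.
Put 53 ft³ in storage unit 5; 22 ft³ remain.
Put 41 ft³ in storage unit 6; 34 ft³ remain.
Put 39 ft³ in storage unit 7; 36 ft³ remain.
Put 38 ft³ in storage unit 8; 37 ft³ remain.
Put 31 ft³ in storage unit 6; 3 ft³ remain.
Put 25 ft³ in storage unit 7; 11 ft³ remain.
Put 25 ft³ in storage unit 8; 12 ft³ remain.
Put 20 ft³ in storage unit 4; 2 ft³ remain.
Put 19 ft³ in storage unit 5; 3 ft³ remain.
Put 18 ft³ in storage unit 9; 57 ft³ remain.
Put 16 ft³ in storage unit 9; 41 ft³ remain.
Put 7 ft³ in storage unit 2; 4 ft³ remain.
Put 6 ft³ in storage unit 3; 5 ft³ remain.
Final storage units: [71] [64,7] [64,6] [53,20] [53,19] [41,31] [39,25] [38,25] [18,16].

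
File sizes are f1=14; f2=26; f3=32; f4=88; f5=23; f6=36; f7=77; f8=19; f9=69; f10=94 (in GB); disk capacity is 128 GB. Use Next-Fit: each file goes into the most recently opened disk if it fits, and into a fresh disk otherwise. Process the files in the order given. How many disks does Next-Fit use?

5

f1 (14 GB) → disk 1 (remaining 114 GB)
f2 (26 GB) → disk 1 (remaining 88 GB)
f3 (32 GB) → disk 1 (remaining 56 GB)
f4 (88 GB) → disk 2 (remaining 40 GB)
f5 (23 GB) → disk 2 (remaining 17 GB)
f6 (36 GB) → disk 3 (remaining 92 GB)
f7 (77 GB) → disk 3 (remaining 15 GB)
f8 (19 GB) → disk 4 (remaining 109 GB)
f9 (69 GB) → disk 4 (remaining 40 GB)
f10 (94 GB) → disk 5 (remaining 34 GB)
Final disks: [14,26,32] [88,23] [36,77] [19,69] [94].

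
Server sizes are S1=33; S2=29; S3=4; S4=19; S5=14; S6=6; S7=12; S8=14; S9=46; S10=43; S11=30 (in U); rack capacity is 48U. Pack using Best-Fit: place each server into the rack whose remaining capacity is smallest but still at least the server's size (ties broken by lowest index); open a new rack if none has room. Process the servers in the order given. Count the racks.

Put S1 (33U) in rack 1; 15U remain.
Put S2 (29U) in rack 2; 19U remain.
Put S3 (4U) in rack 1; 11U remain.
Put S4 (19U) in rack 2; 0U remain.
Put S5 (14U) in rack 3; 34U remain.
Put S6 (6U) in rack 1; 5U remain.
Put S7 (12U) in rack 3; 22U remain.
Put S8 (14U) in rack 3; 8U remain.
Put S9 (46U) in rack 4; 2U remain.
Put S10 (43U) in rack 5; 5U remain.
Put S11 (30U) in rack 6; 18U remain.

6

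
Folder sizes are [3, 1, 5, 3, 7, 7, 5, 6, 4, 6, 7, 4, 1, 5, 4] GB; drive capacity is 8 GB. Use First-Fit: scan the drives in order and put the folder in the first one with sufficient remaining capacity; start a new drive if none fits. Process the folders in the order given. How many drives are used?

11

Put 3 GB in drive 1; 5 GB remain.
Put 1 GB in drive 1; 4 GB remain.
Put 5 GB in drive 2; 3 GB remain.
Put 3 GB in drive 1; 1 GB remain.
Put 7 GB in drive 3; 1 GB remain.
Put 7 GB in drive 4; 1 GB remain.
Put 5 GB in drive 5; 3 GB remain.
Put 6 GB in drive 6; 2 GB remain.
Put 4 GB in drive 7; 4 GB remain.
Put 6 GB in drive 8; 2 GB remain.
Put 7 GB in drive 9; 1 GB remain.
Put 4 GB in drive 7; 0 GB remain.
Put 1 GB in drive 1; 0 GB remain.
Put 5 GB in drive 10; 3 GB remain.
Put 4 GB in drive 11; 4 GB remain.
Final drives: [3,1,3,1] [5] [7] [7] [5] [6] [4,4] [6] [7] [5] [4].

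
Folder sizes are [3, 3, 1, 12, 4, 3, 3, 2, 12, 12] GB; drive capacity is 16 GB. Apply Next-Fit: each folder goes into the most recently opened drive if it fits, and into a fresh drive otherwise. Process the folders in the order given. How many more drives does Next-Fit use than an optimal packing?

1

Next-Fit: [3,3,1] [12,4] [3,3,2] [12] [12] → 5 drives.
Total size 55 GB; any packing needs at least ⌈55/16⌉ = 4 drives.
An optimal packing achieves that bound: [12,4] [12,3,1] [12,3] [3,3,2] → 4 drives.
Excess: 5 − 4 = 1.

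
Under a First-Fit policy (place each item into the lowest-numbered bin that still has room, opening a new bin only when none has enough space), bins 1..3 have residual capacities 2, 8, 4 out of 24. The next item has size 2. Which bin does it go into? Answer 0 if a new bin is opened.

Bins with room: bin 1 (2), bin 2 (8), bin 3 (4).
The first with room is bin 1.

1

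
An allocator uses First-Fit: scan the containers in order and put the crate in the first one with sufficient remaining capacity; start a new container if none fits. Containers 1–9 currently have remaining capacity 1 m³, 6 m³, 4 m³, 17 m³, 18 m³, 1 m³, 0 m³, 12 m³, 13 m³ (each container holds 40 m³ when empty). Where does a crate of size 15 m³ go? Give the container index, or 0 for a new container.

4

Containers with room: container 4 (17 m³), container 5 (18 m³).
The first with room is container 4.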